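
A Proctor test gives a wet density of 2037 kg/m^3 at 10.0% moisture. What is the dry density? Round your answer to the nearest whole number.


Step 1: Dry density = wet density / (1 + w/100)
Step 2: Dry density = 2037 / (1 + 10.0/100)
Step 3: Dry density = 2037 / 1.1
Step 4: Dry density = 1852 kg/m^3

1852


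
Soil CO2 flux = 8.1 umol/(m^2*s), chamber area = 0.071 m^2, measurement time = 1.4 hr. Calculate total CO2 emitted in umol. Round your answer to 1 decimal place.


Step 1: Convert time to seconds: 1.4 hr * 3600 = 5040.0 s
Step 2: Total = flux * area * time_s
Step 3: Total = 8.1 * 0.071 * 5040.0
Step 4: Total = 2898.5 umol

2898.5


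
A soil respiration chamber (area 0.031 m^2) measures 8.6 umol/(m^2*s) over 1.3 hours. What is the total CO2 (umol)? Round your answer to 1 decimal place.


Step 1: Convert time to seconds: 1.3 hr * 3600 = 4680.0 s
Step 2: Total = flux * area * time_s
Step 3: Total = 8.6 * 0.031 * 4680.0
Step 4: Total = 1247.7 umol

1247.7


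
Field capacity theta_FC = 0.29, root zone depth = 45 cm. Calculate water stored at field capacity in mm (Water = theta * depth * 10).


Step 1: Water (mm) = theta_FC * depth (cm) * 10
Step 2: Water = 0.29 * 45 * 10
Step 3: Water = 130.5 mm

130.5


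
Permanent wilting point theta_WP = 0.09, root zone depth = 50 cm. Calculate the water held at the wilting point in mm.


Step 1: Water (mm) = theta_WP * depth * 10
Step 2: Water = 0.09 * 50 * 10
Step 3: Water = 45.0 mm

45.0


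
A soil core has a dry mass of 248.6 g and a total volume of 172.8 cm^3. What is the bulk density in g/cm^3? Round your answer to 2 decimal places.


Step 1: Identify the formula: BD = dry mass / volume
Step 2: Substitute values: BD = 248.6 / 172.8
Step 3: BD = 1.44 g/cm^3

1.44


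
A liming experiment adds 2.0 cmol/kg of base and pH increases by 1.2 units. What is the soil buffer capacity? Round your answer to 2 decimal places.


Step 1: BC = change in base / change in pH
Step 2: BC = 2.0 / 1.2
Step 3: BC = 1.67 cmol/(kg*pH unit)

1.67


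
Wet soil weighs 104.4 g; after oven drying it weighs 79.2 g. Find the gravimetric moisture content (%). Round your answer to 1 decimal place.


Step 1: Water mass = wet - dry = 104.4 - 79.2 = 25.2 g
Step 2: w = 100 * water mass / dry mass
Step 3: w = 100 * 25.2 / 79.2 = 31.8%

31.8


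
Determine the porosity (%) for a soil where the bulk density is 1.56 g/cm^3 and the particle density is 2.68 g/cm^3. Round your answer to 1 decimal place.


Step 1: Formula: n = 100 * (1 - BD / PD)
Step 2: n = 100 * (1 - 1.56 / 2.68)
Step 3: n = 100 * (1 - 0.58209)
Step 4: n = 41.8%

41.8


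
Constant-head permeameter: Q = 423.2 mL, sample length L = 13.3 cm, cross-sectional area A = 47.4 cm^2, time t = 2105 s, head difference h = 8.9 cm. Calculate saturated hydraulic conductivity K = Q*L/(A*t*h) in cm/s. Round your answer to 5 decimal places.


Step 1: K = Q * L / (A * t * h)
Step 2: Numerator = 423.2 * 13.3 = 5628.56
Step 3: Denominator = 47.4 * 2105 * 8.9 = 888015.3
Step 4: K = 5628.56 / 888015.3 = 0.00634 cm/s

0.00634


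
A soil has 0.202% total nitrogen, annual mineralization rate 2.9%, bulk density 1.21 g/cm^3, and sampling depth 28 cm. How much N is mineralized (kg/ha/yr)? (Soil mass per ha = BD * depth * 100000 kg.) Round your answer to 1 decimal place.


Step 1: Soil mass per ha = BD * depth * 100000 = 1.21 * 28 * 100000 = 3388000 kg
Step 2: Total N pool = soil mass * N%/100 = 3388000 * 0.202/100 = 6843.76 kg/ha
Step 3: N mineralized = N pool * rate%/100 = 6843.76 * 2.9/100 = 198.5 kg/ha/yr

198.5


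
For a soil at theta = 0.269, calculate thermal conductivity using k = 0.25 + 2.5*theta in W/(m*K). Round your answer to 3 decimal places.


Step 1: k = 0.25 + 2.5 * theta
Step 2: k = 0.25 + 2.5 * 0.269
Step 3: k = 0.25 + 0.673
Step 4: k = 0.923 W/(m*K)

0.923


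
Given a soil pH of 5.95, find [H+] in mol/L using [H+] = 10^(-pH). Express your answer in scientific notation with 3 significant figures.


Step 1: [H+] = 10^(-pH)
Step 2: [H+] = 10^(-5.95)
Step 3: [H+] = 1.12e-06 mol/L

1.12e-06


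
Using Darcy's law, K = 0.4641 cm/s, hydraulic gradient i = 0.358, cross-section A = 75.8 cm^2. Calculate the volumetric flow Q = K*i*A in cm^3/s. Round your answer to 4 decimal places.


Step 1: Apply Darcy's law: Q = K * i * A
Step 2: Q = 0.4641 * 0.358 * 75.8
Step 3: Q = 12.594 cm^3/s

12.594


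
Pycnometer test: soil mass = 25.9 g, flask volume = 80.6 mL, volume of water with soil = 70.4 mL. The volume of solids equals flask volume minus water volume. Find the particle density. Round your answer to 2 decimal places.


Step 1: Volume of solids = flask volume - water volume with soil
Step 2: V_solids = 80.6 - 70.4 = 10.2 mL
Step 3: Particle density = mass / V_solids = 25.9 / 10.2 = 2.54 g/cm^3

2.54


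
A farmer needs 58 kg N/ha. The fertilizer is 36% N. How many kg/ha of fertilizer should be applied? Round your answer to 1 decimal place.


Step 1: Fertilizer rate = target N / (N content / 100)
Step 2: Rate = 58 / (36 / 100)
Step 3: Rate = 58 / 0.36
Step 4: Rate = 161.1 kg/ha

161.1


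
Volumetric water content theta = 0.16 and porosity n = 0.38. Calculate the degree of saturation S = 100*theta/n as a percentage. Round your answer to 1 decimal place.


Step 1: S = 100 * theta_v / n
Step 2: S = 100 * 0.16 / 0.38
Step 3: S = 42.1%

42.1


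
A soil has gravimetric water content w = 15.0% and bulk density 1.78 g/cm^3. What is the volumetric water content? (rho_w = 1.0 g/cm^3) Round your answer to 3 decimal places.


Step 1: theta = (w / 100) * BD / rho_w
Step 2: theta = (15.0 / 100) * 1.78 / 1.0
Step 3: theta = 0.15 * 1.78
Step 4: theta = 0.267

0.267


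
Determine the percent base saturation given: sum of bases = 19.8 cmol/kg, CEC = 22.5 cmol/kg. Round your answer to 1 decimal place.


Step 1: BS = 100 * (sum of bases) / CEC
Step 2: BS = 100 * 19.8 / 22.5
Step 3: BS = 88.0%

88.0


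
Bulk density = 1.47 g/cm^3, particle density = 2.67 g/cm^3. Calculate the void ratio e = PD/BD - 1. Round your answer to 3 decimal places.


Step 1: e = PD / BD - 1
Step 2: e = 2.67 / 1.47 - 1
Step 3: e = 1.81633 - 1
Step 4: e = 0.816

0.816


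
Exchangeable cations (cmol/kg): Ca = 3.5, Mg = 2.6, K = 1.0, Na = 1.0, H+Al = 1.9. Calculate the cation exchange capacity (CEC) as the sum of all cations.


Step 1: CEC = Ca + Mg + K + Na + (H+Al)
Step 2: CEC = 3.5 + 2.6 + 1.0 + 1.0 + 1.9
Step 3: CEC = 10.0 cmol/kg

10.0


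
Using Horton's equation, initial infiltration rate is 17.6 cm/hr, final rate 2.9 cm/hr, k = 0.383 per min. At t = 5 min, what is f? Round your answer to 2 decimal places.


Step 1: f = fc + (f0 - fc) * exp(-k * t)
Step 2: exp(-0.383 * 5) = 0.147342
Step 3: f = 2.9 + (17.6 - 2.9) * 0.147342
Step 4: f = 2.9 + 14.7 * 0.147342
Step 5: f = 5.07 cm/hr

5.07


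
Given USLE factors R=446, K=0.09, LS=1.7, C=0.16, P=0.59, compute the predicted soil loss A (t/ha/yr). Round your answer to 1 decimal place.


Step 1: A = R * K * LS * C * P
Step 2: R * K = 446 * 0.09 = 40.14
Step 3: (R*K) * LS = 40.14 * 1.7 = 68.238
Step 4: * C * P = 68.238 * 0.16 * 0.59 = 6.4
Step 5: A = 6.4 t/(ha*yr)

6.4


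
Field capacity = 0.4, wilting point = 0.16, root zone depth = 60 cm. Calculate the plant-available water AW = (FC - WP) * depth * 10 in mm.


Step 1: Available water = (FC - WP) * depth * 10
Step 2: AW = (0.4 - 0.16) * 60 * 10
Step 3: AW = 0.24 * 60 * 10
Step 4: AW = 144.0 mm

144.0


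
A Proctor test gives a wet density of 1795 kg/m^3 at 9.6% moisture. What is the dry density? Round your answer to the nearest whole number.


Step 1: Dry density = wet density / (1 + w/100)
Step 2: Dry density = 1795 / (1 + 9.6/100)
Step 3: Dry density = 1795 / 1.096
Step 4: Dry density = 1638 kg/m^3

1638


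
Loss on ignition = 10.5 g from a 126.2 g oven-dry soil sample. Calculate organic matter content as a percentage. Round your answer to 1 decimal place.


Step 1: OM% = 100 * LOI / sample mass
Step 2: OM = 100 * 10.5 / 126.2
Step 3: OM = 8.3%

8.3


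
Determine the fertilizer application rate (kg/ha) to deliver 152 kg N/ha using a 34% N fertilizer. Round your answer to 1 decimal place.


Step 1: Fertilizer rate = target N / (N content / 100)
Step 2: Rate = 152 / (34 / 100)
Step 3: Rate = 152 / 0.34
Step 4: Rate = 447.1 kg/ha

447.1


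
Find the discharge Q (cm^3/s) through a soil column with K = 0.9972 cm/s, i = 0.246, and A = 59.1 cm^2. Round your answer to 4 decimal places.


Step 1: Apply Darcy's law: Q = K * i * A
Step 2: Q = 0.9972 * 0.246 * 59.1
Step 3: Q = 14.4979 cm^3/s

14.4979


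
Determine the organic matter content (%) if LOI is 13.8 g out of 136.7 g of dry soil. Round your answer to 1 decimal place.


Step 1: OM% = 100 * LOI / sample mass
Step 2: OM = 100 * 13.8 / 136.7
Step 3: OM = 10.1%

10.1


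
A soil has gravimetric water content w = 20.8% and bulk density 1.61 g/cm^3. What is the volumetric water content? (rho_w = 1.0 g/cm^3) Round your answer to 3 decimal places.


Step 1: theta = (w / 100) * BD / rho_w
Step 2: theta = (20.8 / 100) * 1.61 / 1.0
Step 3: theta = 0.208 * 1.61
Step 4: theta = 0.335

0.335


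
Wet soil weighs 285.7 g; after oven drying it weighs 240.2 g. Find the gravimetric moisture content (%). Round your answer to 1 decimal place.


Step 1: Water mass = wet - dry = 285.7 - 240.2 = 45.5 g
Step 2: w = 100 * water mass / dry mass
Step 3: w = 100 * 45.5 / 240.2 = 18.9%

18.9


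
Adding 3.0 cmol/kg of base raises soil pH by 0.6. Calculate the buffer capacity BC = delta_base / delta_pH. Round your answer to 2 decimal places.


Step 1: BC = change in base / change in pH
Step 2: BC = 3.0 / 0.6
Step 3: BC = 5.0 cmol/(kg*pH unit)

5.0


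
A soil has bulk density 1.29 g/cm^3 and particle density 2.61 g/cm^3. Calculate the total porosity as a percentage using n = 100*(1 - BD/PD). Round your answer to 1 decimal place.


Step 1: Formula: n = 100 * (1 - BD / PD)
Step 2: n = 100 * (1 - 1.29 / 2.61)
Step 3: n = 100 * (1 - 0.49425)
Step 4: n = 50.6%

50.6


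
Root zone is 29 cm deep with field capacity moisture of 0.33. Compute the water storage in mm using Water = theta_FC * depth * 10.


Step 1: Water (mm) = theta_FC * depth (cm) * 10
Step 2: Water = 0.33 * 29 * 10
Step 3: Water = 95.7 mm

95.7


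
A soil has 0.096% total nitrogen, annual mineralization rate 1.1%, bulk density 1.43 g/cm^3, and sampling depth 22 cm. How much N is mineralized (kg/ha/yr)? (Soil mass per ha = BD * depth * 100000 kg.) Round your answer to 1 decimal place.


Step 1: Soil mass per ha = BD * depth * 100000 = 1.43 * 22 * 100000 = 3146000 kg
Step 2: Total N pool = soil mass * N%/100 = 3146000 * 0.096/100 = 3020.16 kg/ha
Step 3: N mineralized = N pool * rate%/100 = 3020.16 * 1.1/100 = 33.2 kg/ha/yr

33.2


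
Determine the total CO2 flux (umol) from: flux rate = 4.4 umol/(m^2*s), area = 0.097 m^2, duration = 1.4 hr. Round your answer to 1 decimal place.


Step 1: Convert time to seconds: 1.4 hr * 3600 = 5040.0 s
Step 2: Total = flux * area * time_s
Step 3: Total = 4.4 * 0.097 * 5040.0
Step 4: Total = 2151.1 umol

2151.1


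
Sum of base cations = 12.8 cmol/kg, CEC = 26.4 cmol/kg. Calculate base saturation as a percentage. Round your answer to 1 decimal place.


Step 1: BS = 100 * (sum of bases) / CEC
Step 2: BS = 100 * 12.8 / 26.4
Step 3: BS = 48.5%

48.5


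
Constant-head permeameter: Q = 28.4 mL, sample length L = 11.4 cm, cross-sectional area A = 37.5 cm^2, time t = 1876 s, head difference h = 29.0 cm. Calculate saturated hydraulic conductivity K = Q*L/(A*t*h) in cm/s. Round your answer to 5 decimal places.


Step 1: K = Q * L / (A * t * h)
Step 2: Numerator = 28.4 * 11.4 = 323.76
Step 3: Denominator = 37.5 * 1876 * 29.0 = 2040150.0
Step 4: K = 323.76 / 2040150.0 = 0.00016 cm/s

0.00016


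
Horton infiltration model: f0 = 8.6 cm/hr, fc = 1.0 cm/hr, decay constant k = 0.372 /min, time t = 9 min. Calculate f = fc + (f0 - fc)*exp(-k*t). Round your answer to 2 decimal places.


Step 1: f = fc + (f0 - fc) * exp(-k * t)
Step 2: exp(-0.372 * 9) = 0.035155
Step 3: f = 1.0 + (8.6 - 1.0) * 0.035155
Step 4: f = 1.0 + 7.6 * 0.035155
Step 5: f = 1.27 cm/hr

1.27


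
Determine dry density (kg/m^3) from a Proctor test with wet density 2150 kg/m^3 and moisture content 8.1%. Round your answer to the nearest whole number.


Step 1: Dry density = wet density / (1 + w/100)
Step 2: Dry density = 2150 / (1 + 8.1/100)
Step 3: Dry density = 2150 / 1.081
Step 4: Dry density = 1989 kg/m^3

1989


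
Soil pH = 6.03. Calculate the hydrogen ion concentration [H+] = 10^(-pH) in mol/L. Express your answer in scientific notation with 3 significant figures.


Step 1: [H+] = 10^(-pH)
Step 2: [H+] = 10^(-6.03)
Step 3: [H+] = 9.33e-07 mol/L

9.33e-07


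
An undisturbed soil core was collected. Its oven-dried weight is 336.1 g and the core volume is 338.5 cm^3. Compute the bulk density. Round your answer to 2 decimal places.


Step 1: Identify the formula: BD = dry mass / volume
Step 2: Substitute values: BD = 336.1 / 338.5
Step 3: BD = 0.99 g/cm^3

0.99


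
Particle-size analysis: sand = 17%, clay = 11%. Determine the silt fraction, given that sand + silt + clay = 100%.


Step 1: sand + silt + clay = 100%
Step 2: silt = 100 - sand - clay
Step 3: silt = 100 - 17 - 11
Step 4: silt = 72%

72


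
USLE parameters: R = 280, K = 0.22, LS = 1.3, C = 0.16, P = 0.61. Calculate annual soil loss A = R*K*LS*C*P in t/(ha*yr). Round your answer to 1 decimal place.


Step 1: A = R * K * LS * C * P
Step 2: R * K = 280 * 0.22 = 61.6
Step 3: (R*K) * LS = 61.6 * 1.3 = 80.08
Step 4: * C * P = 80.08 * 0.16 * 0.61 = 7.8
Step 5: A = 7.8 t/(ha*yr)

7.8


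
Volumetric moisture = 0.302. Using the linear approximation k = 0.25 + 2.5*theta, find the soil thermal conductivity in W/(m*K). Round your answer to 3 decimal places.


Step 1: k = 0.25 + 2.5 * theta
Step 2: k = 0.25 + 2.5 * 0.302
Step 3: k = 0.25 + 0.755
Step 4: k = 1.005 W/(m*K)

1.005


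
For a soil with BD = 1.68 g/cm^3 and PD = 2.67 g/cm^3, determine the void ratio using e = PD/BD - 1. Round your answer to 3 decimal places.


Step 1: e = PD / BD - 1
Step 2: e = 2.67 / 1.68 - 1
Step 3: e = 1.58929 - 1
Step 4: e = 0.589

0.589


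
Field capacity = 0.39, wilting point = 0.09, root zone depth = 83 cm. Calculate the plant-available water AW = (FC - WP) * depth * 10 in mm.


Step 1: Available water = (FC - WP) * depth * 10
Step 2: AW = (0.39 - 0.09) * 83 * 10
Step 3: AW = 0.3 * 83 * 10
Step 4: AW = 249.0 mm

249.0


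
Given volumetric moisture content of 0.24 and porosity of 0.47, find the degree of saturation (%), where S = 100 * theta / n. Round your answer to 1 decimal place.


Step 1: S = 100 * theta_v / n
Step 2: S = 100 * 0.24 / 0.47
Step 3: S = 51.1%

51.1


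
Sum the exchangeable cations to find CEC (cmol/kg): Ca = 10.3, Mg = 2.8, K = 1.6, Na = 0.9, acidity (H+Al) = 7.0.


Step 1: CEC = Ca + Mg + K + Na + (H+Al)
Step 2: CEC = 10.3 + 2.8 + 1.6 + 0.9 + 7.0
Step 3: CEC = 22.6 cmol/kg

22.6


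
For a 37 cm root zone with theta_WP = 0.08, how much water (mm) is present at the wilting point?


Step 1: Water (mm) = theta_WP * depth * 10
Step 2: Water = 0.08 * 37 * 10
Step 3: Water = 29.6 mm

29.6


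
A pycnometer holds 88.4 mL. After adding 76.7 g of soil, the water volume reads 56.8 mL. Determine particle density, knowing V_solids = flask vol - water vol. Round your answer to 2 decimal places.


Step 1: Volume of solids = flask volume - water volume with soil
Step 2: V_solids = 88.4 - 56.8 = 31.6 mL
Step 3: Particle density = mass / V_solids = 76.7 / 31.6 = 2.43 g/cm^3

2.43


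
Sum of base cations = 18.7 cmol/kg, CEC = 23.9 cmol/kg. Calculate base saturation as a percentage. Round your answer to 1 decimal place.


Step 1: BS = 100 * (sum of bases) / CEC
Step 2: BS = 100 * 18.7 / 23.9
Step 3: BS = 78.2%

78.2


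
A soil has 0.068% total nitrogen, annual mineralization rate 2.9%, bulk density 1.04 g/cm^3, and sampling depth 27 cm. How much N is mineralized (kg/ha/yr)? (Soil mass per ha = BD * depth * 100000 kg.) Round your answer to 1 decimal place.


Step 1: Soil mass per ha = BD * depth * 100000 = 1.04 * 27 * 100000 = 2808000 kg
Step 2: Total N pool = soil mass * N%/100 = 2808000 * 0.068/100 = 1909.44 kg/ha
Step 3: N mineralized = N pool * rate%/100 = 1909.44 * 2.9/100 = 55.4 kg/ha/yr

55.4


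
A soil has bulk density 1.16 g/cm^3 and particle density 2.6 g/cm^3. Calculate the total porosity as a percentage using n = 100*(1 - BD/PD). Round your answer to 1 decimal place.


Step 1: Formula: n = 100 * (1 - BD / PD)
Step 2: n = 100 * (1 - 1.16 / 2.6)
Step 3: n = 100 * (1 - 0.44615)
Step 4: n = 55.4%

55.4


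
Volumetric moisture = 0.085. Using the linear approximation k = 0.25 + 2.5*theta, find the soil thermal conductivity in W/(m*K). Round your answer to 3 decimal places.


Step 1: k = 0.25 + 2.5 * theta
Step 2: k = 0.25 + 2.5 * 0.085
Step 3: k = 0.25 + 0.213
Step 4: k = 0.463 W/(m*K)

0.463


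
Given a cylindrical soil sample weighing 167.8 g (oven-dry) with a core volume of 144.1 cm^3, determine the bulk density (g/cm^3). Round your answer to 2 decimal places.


Step 1: Identify the formula: BD = dry mass / volume
Step 2: Substitute values: BD = 167.8 / 144.1
Step 3: BD = 1.16 g/cm^3

1.16


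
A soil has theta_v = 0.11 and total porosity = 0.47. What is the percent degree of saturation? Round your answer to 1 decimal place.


Step 1: S = 100 * theta_v / n
Step 2: S = 100 * 0.11 / 0.47
Step 3: S = 23.4%

23.4


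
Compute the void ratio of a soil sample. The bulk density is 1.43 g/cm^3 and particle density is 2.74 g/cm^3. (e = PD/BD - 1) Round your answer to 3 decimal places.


Step 1: e = PD / BD - 1
Step 2: e = 2.74 / 1.43 - 1
Step 3: e = 1.91608 - 1
Step 4: e = 0.916

0.916


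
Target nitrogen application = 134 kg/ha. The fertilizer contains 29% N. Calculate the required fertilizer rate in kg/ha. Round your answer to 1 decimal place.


Step 1: Fertilizer rate = target N / (N content / 100)
Step 2: Rate = 134 / (29 / 100)
Step 3: Rate = 134 / 0.29
Step 4: Rate = 462.1 kg/ha

462.1


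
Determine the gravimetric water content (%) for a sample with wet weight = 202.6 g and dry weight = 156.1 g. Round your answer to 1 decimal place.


Step 1: Water mass = wet - dry = 202.6 - 156.1 = 46.5 g
Step 2: w = 100 * water mass / dry mass
Step 3: w = 100 * 46.5 / 156.1 = 29.8%

29.8


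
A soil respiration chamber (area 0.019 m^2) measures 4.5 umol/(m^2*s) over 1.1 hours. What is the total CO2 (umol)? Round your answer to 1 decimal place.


Step 1: Convert time to seconds: 1.1 hr * 3600 = 3960.0 s
Step 2: Total = flux * area * time_s
Step 3: Total = 4.5 * 0.019 * 3960.0
Step 4: Total = 338.6 umol

338.6


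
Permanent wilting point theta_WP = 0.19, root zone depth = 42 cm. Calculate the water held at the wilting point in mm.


Step 1: Water (mm) = theta_WP * depth * 10
Step 2: Water = 0.19 * 42 * 10
Step 3: Water = 79.8 mm

79.8


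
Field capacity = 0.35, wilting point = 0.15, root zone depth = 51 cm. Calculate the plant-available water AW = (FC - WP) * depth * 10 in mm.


Step 1: Available water = (FC - WP) * depth * 10
Step 2: AW = (0.35 - 0.15) * 51 * 10
Step 3: AW = 0.2 * 51 * 10
Step 4: AW = 102.0 mm

102.0


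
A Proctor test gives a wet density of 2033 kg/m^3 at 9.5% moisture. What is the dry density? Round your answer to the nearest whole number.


Step 1: Dry density = wet density / (1 + w/100)
Step 2: Dry density = 2033 / (1 + 9.5/100)
Step 3: Dry density = 2033 / 1.095
Step 4: Dry density = 1857 kg/m^3

1857


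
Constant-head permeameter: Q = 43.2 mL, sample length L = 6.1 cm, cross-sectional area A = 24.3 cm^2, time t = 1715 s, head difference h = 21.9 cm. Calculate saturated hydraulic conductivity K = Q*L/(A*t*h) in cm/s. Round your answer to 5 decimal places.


Step 1: K = Q * L / (A * t * h)
Step 2: Numerator = 43.2 * 6.1 = 263.52
Step 3: Denominator = 24.3 * 1715 * 21.9 = 912671.55
Step 4: K = 263.52 / 912671.55 = 0.00029 cm/s

0.00029


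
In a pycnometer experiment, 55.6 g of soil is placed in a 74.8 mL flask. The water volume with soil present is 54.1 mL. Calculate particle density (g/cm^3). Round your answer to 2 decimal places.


Step 1: Volume of solids = flask volume - water volume with soil
Step 2: V_solids = 74.8 - 54.1 = 20.7 mL
Step 3: Particle density = mass / V_solids = 55.6 / 20.7 = 2.69 g/cm^3

2.69


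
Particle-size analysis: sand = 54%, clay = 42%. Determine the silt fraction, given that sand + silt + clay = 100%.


Step 1: sand + silt + clay = 100%
Step 2: silt = 100 - sand - clay
Step 3: silt = 100 - 54 - 42
Step 4: silt = 4%

4


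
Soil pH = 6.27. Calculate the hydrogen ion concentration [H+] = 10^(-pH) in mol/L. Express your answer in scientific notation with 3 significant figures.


Step 1: [H+] = 10^(-pH)
Step 2: [H+] = 10^(-6.27)
Step 3: [H+] = 5.37e-07 mol/L

5.37e-07


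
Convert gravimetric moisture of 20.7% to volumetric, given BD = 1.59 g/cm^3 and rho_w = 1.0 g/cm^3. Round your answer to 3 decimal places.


Step 1: theta = (w / 100) * BD / rho_w
Step 2: theta = (20.7 / 100) * 1.59 / 1.0
Step 3: theta = 0.207 * 1.59
Step 4: theta = 0.329

0.329


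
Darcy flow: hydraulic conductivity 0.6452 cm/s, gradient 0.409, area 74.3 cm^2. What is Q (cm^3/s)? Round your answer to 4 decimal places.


Step 1: Apply Darcy's law: Q = K * i * A
Step 2: Q = 0.6452 * 0.409 * 74.3
Step 3: Q = 19.6068 cm^3/s

19.6068


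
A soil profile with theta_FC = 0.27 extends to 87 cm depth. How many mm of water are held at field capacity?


Step 1: Water (mm) = theta_FC * depth (cm) * 10
Step 2: Water = 0.27 * 87 * 10
Step 3: Water = 234.9 mm

234.9


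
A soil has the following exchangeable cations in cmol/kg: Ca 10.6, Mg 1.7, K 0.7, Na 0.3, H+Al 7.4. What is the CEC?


Step 1: CEC = Ca + Mg + K + Na + (H+Al)
Step 2: CEC = 10.6 + 1.7 + 0.7 + 0.3 + 7.4
Step 3: CEC = 20.7 cmol/kg

20.7


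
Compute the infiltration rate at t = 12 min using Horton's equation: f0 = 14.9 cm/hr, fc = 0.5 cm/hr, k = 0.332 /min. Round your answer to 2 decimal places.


Step 1: f = fc + (f0 - fc) * exp(-k * t)
Step 2: exp(-0.332 * 12) = 0.018611
Step 3: f = 0.5 + (14.9 - 0.5) * 0.018611
Step 4: f = 0.5 + 14.4 * 0.018611
Step 5: f = 0.77 cm/hr

0.77


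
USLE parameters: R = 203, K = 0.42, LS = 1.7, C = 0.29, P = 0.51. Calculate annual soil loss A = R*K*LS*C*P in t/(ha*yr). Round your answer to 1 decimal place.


Step 1: A = R * K * LS * C * P
Step 2: R * K = 203 * 0.42 = 85.26
Step 3: (R*K) * LS = 85.26 * 1.7 = 144.942
Step 4: * C * P = 144.942 * 0.29 * 0.51 = 21.4
Step 5: A = 21.4 t/(ha*yr)

21.4


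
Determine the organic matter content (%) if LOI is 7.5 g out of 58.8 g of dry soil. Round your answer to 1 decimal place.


Step 1: OM% = 100 * LOI / sample mass
Step 2: OM = 100 * 7.5 / 58.8
Step 3: OM = 12.8%

12.8


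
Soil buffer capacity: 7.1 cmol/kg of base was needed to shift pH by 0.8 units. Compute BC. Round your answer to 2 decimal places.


Step 1: BC = change in base / change in pH
Step 2: BC = 7.1 / 0.8
Step 3: BC = 8.88 cmol/(kg*pH unit)

8.88


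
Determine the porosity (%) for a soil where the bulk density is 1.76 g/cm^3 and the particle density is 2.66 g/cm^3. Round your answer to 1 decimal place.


Step 1: Formula: n = 100 * (1 - BD / PD)
Step 2: n = 100 * (1 - 1.76 / 2.66)
Step 3: n = 100 * (1 - 0.66165)
Step 4: n = 33.8%

33.8


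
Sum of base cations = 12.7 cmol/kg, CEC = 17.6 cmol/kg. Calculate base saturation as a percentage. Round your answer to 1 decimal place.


Step 1: BS = 100 * (sum of bases) / CEC
Step 2: BS = 100 * 12.7 / 17.6
Step 3: BS = 72.2%

72.2


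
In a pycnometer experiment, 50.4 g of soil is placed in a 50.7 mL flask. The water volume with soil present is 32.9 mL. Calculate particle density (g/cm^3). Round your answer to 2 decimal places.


Step 1: Volume of solids = flask volume - water volume with soil
Step 2: V_solids = 50.7 - 32.9 = 17.8 mL
Step 3: Particle density = mass / V_solids = 50.4 / 17.8 = 2.83 g/cm^3

2.83


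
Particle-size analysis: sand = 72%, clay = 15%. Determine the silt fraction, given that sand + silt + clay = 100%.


Step 1: sand + silt + clay = 100%
Step 2: silt = 100 - sand - clay
Step 3: silt = 100 - 72 - 15
Step 4: silt = 13%

13


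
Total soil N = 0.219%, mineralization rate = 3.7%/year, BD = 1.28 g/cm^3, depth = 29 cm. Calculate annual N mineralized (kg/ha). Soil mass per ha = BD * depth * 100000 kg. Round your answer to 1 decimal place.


Step 1: Soil mass per ha = BD * depth * 100000 = 1.28 * 29 * 100000 = 3712000 kg
Step 2: Total N pool = soil mass * N%/100 = 3712000 * 0.219/100 = 8129.28 kg/ha
Step 3: N mineralized = N pool * rate%/100 = 8129.28 * 3.7/100 = 300.8 kg/ha/yr

300.8


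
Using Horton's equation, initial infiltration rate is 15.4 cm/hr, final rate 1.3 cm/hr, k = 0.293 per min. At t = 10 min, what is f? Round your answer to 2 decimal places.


Step 1: f = fc + (f0 - fc) * exp(-k * t)
Step 2: exp(-0.293 * 10) = 0.053397
Step 3: f = 1.3 + (15.4 - 1.3) * 0.053397
Step 4: f = 1.3 + 14.1 * 0.053397
Step 5: f = 2.05 cm/hr

2.05


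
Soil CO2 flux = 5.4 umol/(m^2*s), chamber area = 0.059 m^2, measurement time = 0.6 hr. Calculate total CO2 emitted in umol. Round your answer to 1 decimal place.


Step 1: Convert time to seconds: 0.6 hr * 3600 = 2160.0 s
Step 2: Total = flux * area * time_s
Step 3: Total = 5.4 * 0.059 * 2160.0
Step 4: Total = 688.2 umol

688.2


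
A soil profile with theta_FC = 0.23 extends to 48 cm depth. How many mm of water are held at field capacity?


Step 1: Water (mm) = theta_FC * depth (cm) * 10
Step 2: Water = 0.23 * 48 * 10
Step 3: Water = 110.4 mm

110.4


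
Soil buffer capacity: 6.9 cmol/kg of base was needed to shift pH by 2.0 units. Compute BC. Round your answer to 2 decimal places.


Step 1: BC = change in base / change in pH
Step 2: BC = 6.9 / 2.0
Step 3: BC = 3.45 cmol/(kg*pH unit)

3.45


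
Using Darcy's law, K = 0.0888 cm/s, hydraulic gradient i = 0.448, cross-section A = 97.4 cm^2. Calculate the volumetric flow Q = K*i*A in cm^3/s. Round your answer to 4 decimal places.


Step 1: Apply Darcy's law: Q = K * i * A
Step 2: Q = 0.0888 * 0.448 * 97.4
Step 3: Q = 3.8748 cm^3/s

3.8748


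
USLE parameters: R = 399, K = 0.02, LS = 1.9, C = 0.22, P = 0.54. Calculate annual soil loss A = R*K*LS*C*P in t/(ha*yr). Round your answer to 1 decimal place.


Step 1: A = R * K * LS * C * P
Step 2: R * K = 399 * 0.02 = 7.98
Step 3: (R*K) * LS = 7.98 * 1.9 = 15.162
Step 4: * C * P = 15.162 * 0.22 * 0.54 = 1.8
Step 5: A = 1.8 t/(ha*yr)

1.8


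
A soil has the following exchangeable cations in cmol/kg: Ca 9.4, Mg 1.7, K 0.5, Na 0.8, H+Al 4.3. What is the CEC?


Step 1: CEC = Ca + Mg + K + Na + (H+Al)
Step 2: CEC = 9.4 + 1.7 + 0.5 + 0.8 + 4.3
Step 3: CEC = 16.7 cmol/kg

16.7


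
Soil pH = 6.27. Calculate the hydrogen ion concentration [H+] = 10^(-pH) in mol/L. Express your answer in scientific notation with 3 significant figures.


Step 1: [H+] = 10^(-pH)
Step 2: [H+] = 10^(-6.27)
Step 3: [H+] = 5.37e-07 mol/L

5.37e-07


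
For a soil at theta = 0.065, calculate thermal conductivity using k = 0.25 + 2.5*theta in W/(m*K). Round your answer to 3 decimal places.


Step 1: k = 0.25 + 2.5 * theta
Step 2: k = 0.25 + 2.5 * 0.065
Step 3: k = 0.25 + 0.163
Step 4: k = 0.413 W/(m*K)

0.413


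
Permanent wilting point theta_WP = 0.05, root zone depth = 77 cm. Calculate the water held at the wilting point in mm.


Step 1: Water (mm) = theta_WP * depth * 10
Step 2: Water = 0.05 * 77 * 10
Step 3: Water = 38.5 mm

38.5


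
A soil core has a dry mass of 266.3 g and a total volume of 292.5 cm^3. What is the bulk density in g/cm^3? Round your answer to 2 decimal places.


Step 1: Identify the formula: BD = dry mass / volume
Step 2: Substitute values: BD = 266.3 / 292.5
Step 3: BD = 0.91 g/cm^3

0.91


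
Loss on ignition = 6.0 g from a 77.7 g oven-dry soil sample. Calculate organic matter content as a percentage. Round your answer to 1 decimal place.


Step 1: OM% = 100 * LOI / sample mass
Step 2: OM = 100 * 6.0 / 77.7
Step 3: OM = 7.7%

7.7


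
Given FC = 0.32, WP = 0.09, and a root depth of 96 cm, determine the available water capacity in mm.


Step 1: Available water = (FC - WP) * depth * 10
Step 2: AW = (0.32 - 0.09) * 96 * 10
Step 3: AW = 0.23 * 96 * 10
Step 4: AW = 220.8 mm

220.8


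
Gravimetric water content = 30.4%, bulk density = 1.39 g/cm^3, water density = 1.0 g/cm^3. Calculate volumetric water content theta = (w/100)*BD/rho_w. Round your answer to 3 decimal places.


Step 1: theta = (w / 100) * BD / rho_w
Step 2: theta = (30.4 / 100) * 1.39 / 1.0
Step 3: theta = 0.304 * 1.39
Step 4: theta = 0.423

0.423


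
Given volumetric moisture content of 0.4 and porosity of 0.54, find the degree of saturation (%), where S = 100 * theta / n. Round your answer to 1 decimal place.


Step 1: S = 100 * theta_v / n
Step 2: S = 100 * 0.4 / 0.54
Step 3: S = 74.1%

74.1


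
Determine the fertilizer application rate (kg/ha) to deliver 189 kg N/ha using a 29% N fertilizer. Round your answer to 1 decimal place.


Step 1: Fertilizer rate = target N / (N content / 100)
Step 2: Rate = 189 / (29 / 100)
Step 3: Rate = 189 / 0.29
Step 4: Rate = 651.7 kg/ha

651.7


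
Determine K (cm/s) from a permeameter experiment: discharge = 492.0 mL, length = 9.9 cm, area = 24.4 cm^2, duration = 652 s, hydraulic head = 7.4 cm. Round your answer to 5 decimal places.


Step 1: K = Q * L / (A * t * h)
Step 2: Numerator = 492.0 * 9.9 = 4870.8
Step 3: Denominator = 24.4 * 652 * 7.4 = 117725.12
Step 4: K = 4870.8 / 117725.12 = 0.04137 cm/s

0.04137


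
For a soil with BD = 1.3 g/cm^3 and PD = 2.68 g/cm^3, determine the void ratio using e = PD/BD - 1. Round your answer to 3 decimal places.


Step 1: e = PD / BD - 1
Step 2: e = 2.68 / 1.3 - 1
Step 3: e = 2.06154 - 1
Step 4: e = 1.062

1.062


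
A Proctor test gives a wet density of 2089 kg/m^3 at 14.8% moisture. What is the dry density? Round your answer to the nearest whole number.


Step 1: Dry density = wet density / (1 + w/100)
Step 2: Dry density = 2089 / (1 + 14.8/100)
Step 3: Dry density = 2089 / 1.148
Step 4: Dry density = 1820 kg/m^3

1820


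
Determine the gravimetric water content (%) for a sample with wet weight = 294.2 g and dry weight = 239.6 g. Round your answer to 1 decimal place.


Step 1: Water mass = wet - dry = 294.2 - 239.6 = 54.6 g
Step 2: w = 100 * water mass / dry mass
Step 3: w = 100 * 54.6 / 239.6 = 22.8%

22.8


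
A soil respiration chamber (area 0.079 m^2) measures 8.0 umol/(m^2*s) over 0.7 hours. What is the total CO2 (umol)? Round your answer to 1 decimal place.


Step 1: Convert time to seconds: 0.7 hr * 3600 = 2520.0 s
Step 2: Total = flux * area * time_s
Step 3: Total = 8.0 * 0.079 * 2520.0
Step 4: Total = 1592.6 umol

1592.6


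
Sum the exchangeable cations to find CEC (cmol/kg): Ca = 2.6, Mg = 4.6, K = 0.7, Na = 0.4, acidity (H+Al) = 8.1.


Step 1: CEC = Ca + Mg + K + Na + (H+Al)
Step 2: CEC = 2.6 + 4.6 + 0.7 + 0.4 + 8.1
Step 3: CEC = 16.4 cmol/kg

16.4


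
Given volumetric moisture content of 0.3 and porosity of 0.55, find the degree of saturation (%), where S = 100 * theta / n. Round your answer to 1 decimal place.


Step 1: S = 100 * theta_v / n
Step 2: S = 100 * 0.3 / 0.55
Step 3: S = 54.5%

54.5


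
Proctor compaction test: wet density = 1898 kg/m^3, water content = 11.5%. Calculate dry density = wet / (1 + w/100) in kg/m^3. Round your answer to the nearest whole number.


Step 1: Dry density = wet density / (1 + w/100)
Step 2: Dry density = 1898 / (1 + 11.5/100)
Step 3: Dry density = 1898 / 1.115
Step 4: Dry density = 1702 kg/m^3

1702


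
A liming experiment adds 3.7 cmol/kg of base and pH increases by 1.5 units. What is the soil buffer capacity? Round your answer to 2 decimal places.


Step 1: BC = change in base / change in pH
Step 2: BC = 3.7 / 1.5
Step 3: BC = 2.47 cmol/(kg*pH unit)

2.47


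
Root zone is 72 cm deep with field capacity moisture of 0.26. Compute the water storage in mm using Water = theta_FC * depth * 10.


Step 1: Water (mm) = theta_FC * depth (cm) * 10
Step 2: Water = 0.26 * 72 * 10
Step 3: Water = 187.2 mm

187.2


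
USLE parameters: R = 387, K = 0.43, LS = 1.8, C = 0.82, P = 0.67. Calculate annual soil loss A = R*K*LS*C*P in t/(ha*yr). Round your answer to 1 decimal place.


Step 1: A = R * K * LS * C * P
Step 2: R * K = 387 * 0.43 = 166.41
Step 3: (R*K) * LS = 166.41 * 1.8 = 299.538
Step 4: * C * P = 299.538 * 0.82 * 0.67 = 164.6
Step 5: A = 164.6 t/(ha*yr)

164.6


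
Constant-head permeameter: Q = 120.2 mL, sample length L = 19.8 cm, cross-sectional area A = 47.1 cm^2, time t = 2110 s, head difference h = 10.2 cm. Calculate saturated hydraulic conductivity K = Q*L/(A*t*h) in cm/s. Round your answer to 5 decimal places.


Step 1: K = Q * L / (A * t * h)
Step 2: Numerator = 120.2 * 19.8 = 2379.96
Step 3: Denominator = 47.1 * 2110 * 10.2 = 1013686.2
Step 4: K = 2379.96 / 1013686.2 = 0.00235 cm/s

0.00235


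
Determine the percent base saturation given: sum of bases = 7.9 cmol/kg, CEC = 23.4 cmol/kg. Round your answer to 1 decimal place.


Step 1: BS = 100 * (sum of bases) / CEC
Step 2: BS = 100 * 7.9 / 23.4
Step 3: BS = 33.8%

33.8


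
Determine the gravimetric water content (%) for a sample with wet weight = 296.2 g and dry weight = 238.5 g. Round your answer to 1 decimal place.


Step 1: Water mass = wet - dry = 296.2 - 238.5 = 57.7 g
Step 2: w = 100 * water mass / dry mass
Step 3: w = 100 * 57.7 / 238.5 = 24.2%

24.2


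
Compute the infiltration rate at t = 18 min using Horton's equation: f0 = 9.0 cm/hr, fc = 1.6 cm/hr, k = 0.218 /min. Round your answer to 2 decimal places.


Step 1: f = fc + (f0 - fc) * exp(-k * t)
Step 2: exp(-0.218 * 18) = 0.019762
Step 3: f = 1.6 + (9.0 - 1.6) * 0.019762
Step 4: f = 1.6 + 7.4 * 0.019762
Step 5: f = 1.75 cm/hr

1.75


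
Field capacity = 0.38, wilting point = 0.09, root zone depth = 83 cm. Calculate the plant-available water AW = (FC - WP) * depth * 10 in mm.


Step 1: Available water = (FC - WP) * depth * 10
Step 2: AW = (0.38 - 0.09) * 83 * 10
Step 3: AW = 0.29 * 83 * 10
Step 4: AW = 240.7 mm

240.7


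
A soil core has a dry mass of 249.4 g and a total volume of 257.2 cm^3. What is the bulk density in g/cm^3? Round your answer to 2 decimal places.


Step 1: Identify the formula: BD = dry mass / volume
Step 2: Substitute values: BD = 249.4 / 257.2
Step 3: BD = 0.97 g/cm^3

0.97


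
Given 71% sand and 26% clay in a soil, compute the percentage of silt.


Step 1: sand + silt + clay = 100%
Step 2: silt = 100 - sand - clay
Step 3: silt = 100 - 71 - 26
Step 4: silt = 3%

3


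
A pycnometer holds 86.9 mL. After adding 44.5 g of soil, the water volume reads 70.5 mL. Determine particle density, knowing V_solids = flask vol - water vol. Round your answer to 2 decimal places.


Step 1: Volume of solids = flask volume - water volume with soil
Step 2: V_solids = 86.9 - 70.5 = 16.4 mL
Step 3: Particle density = mass / V_solids = 44.5 / 16.4 = 2.71 g/cm^3

2.71


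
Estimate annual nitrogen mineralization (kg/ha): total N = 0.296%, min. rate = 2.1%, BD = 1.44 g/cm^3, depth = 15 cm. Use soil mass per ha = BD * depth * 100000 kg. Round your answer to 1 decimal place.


Step 1: Soil mass per ha = BD * depth * 100000 = 1.44 * 15 * 100000 = 2160000 kg
Step 2: Total N pool = soil mass * N%/100 = 2160000 * 0.296/100 = 6393.6 kg/ha
Step 3: N mineralized = N pool * rate%/100 = 6393.6 * 2.1/100 = 134.3 kg/ha/yr

134.3


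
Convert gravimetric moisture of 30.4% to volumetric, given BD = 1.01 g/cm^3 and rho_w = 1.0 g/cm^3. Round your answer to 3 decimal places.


Step 1: theta = (w / 100) * BD / rho_w
Step 2: theta = (30.4 / 100) * 1.01 / 1.0
Step 3: theta = 0.304 * 1.01
Step 4: theta = 0.307

0.307


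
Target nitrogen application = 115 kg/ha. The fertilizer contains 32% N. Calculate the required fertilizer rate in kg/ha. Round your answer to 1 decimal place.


Step 1: Fertilizer rate = target N / (N content / 100)
Step 2: Rate = 115 / (32 / 100)
Step 3: Rate = 115 / 0.32
Step 4: Rate = 359.4 kg/ha

359.4


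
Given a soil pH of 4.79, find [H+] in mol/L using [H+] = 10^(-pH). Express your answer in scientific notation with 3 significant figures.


Step 1: [H+] = 10^(-pH)
Step 2: [H+] = 10^(-4.79)
Step 3: [H+] = 1.62e-05 mol/L

1.62e-05


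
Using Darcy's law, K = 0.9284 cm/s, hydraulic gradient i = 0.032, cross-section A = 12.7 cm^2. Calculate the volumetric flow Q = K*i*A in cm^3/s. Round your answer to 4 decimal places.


Step 1: Apply Darcy's law: Q = K * i * A
Step 2: Q = 0.9284 * 0.032 * 12.7
Step 3: Q = 0.3773 cm^3/s

0.3773


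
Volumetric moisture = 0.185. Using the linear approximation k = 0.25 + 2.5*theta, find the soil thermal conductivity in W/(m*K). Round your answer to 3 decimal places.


Step 1: k = 0.25 + 2.5 * theta
Step 2: k = 0.25 + 2.5 * 0.185
Step 3: k = 0.25 + 0.463
Step 4: k = 0.713 W/(m*K)

0.713


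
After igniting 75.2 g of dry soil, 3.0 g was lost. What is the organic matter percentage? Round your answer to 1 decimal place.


Step 1: OM% = 100 * LOI / sample mass
Step 2: OM = 100 * 3.0 / 75.2
Step 3: OM = 4.0%

4.0


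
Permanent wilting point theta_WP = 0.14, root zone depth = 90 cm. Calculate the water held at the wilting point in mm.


Step 1: Water (mm) = theta_WP * depth * 10
Step 2: Water = 0.14 * 90 * 10
Step 3: Water = 126.0 mm

126.0


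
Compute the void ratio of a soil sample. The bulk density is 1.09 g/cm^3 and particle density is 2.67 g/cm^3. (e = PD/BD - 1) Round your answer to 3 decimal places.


Step 1: e = PD / BD - 1
Step 2: e = 2.67 / 1.09 - 1
Step 3: e = 2.44954 - 1
Step 4: e = 1.45

1.45


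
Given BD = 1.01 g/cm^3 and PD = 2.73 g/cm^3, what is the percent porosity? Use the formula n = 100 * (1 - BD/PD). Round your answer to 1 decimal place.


Step 1: Formula: n = 100 * (1 - BD / PD)
Step 2: n = 100 * (1 - 1.01 / 2.73)
Step 3: n = 100 * (1 - 0.36996)
Step 4: n = 63.0%

63.0


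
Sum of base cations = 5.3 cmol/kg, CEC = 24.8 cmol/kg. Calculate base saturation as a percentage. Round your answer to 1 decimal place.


Step 1: BS = 100 * (sum of bases) / CEC
Step 2: BS = 100 * 5.3 / 24.8
Step 3: BS = 21.4%

21.4


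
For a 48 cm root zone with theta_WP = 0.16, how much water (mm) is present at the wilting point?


Step 1: Water (mm) = theta_WP * depth * 10
Step 2: Water = 0.16 * 48 * 10
Step 3: Water = 76.8 mm

76.8


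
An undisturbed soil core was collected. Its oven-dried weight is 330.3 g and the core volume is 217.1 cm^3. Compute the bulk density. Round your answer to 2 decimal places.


Step 1: Identify the formula: BD = dry mass / volume
Step 2: Substitute values: BD = 330.3 / 217.1
Step 3: BD = 1.52 g/cm^3

1.52


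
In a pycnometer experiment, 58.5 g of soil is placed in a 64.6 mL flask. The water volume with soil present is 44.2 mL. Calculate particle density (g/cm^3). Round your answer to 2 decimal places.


Step 1: Volume of solids = flask volume - water volume with soil
Step 2: V_solids = 64.6 - 44.2 = 20.4 mL
Step 3: Particle density = mass / V_solids = 58.5 / 20.4 = 2.87 g/cm^3

2.87


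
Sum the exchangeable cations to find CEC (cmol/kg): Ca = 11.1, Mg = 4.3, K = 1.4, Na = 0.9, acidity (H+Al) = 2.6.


Step 1: CEC = Ca + Mg + K + Na + (H+Al)
Step 2: CEC = 11.1 + 4.3 + 1.4 + 0.9 + 2.6
Step 3: CEC = 20.3 cmol/kg

20.3


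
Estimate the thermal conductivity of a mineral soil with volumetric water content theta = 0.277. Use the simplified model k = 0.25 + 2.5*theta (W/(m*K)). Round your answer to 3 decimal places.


Step 1: k = 0.25 + 2.5 * theta
Step 2: k = 0.25 + 2.5 * 0.277
Step 3: k = 0.25 + 0.693
Step 4: k = 0.943 W/(m*K)

0.943
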